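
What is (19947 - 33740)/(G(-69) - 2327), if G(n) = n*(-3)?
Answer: 13793/2120 ≈ 6.5061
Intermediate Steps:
G(n) = -3*n
(19947 - 33740)/(G(-69) - 2327) = (19947 - 33740)/(-3*(-69) - 2327) = -13793/(207 - 2327) = -13793/(-2120) = -13793*(-1/2120) = 13793/2120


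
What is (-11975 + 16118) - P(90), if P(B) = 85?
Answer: 4058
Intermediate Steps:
(-11975 + 16118) - P(90) = (-11975 + 16118) - 1*85 = 4143 - 85 = 4058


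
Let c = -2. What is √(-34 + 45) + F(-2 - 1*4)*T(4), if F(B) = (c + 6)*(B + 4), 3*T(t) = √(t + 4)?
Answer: √11 - 16*√2/3 ≈ -4.2258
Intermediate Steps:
T(t) = √(4 + t)/3 (T(t) = √(t + 4)/3 = √(4 + t)/3)
F(B) = 16 + 4*B (F(B) = (-2 + 6)*(B + 4) = 4*(4 + B) = 16 + 4*B)
√(-34 + 45) + F(-2 - 1*4)*T(4) = √(-34 + 45) + (16 + 4*(-2 - 1*4))*(√(4 + 4)/3) = √11 + (16 + 4*(-2 - 4))*(√8/3) = √11 + (16 + 4*(-6))*((2*√2)/3) = √11 + (16 - 24)*(2*√2/3) = √11 - 16*√2/3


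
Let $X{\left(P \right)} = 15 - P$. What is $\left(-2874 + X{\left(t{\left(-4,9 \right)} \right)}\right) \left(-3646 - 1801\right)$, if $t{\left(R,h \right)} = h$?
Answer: $15621996$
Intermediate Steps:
$\left(-2874 + X{\left(t{\left(-4,9 \right)} \right)}\right) \left(-3646 - 1801\right) = \left(-2874 + \left(15 - 9\right)\right) \left(-3646 - 1801\right) = \left(-2874 + \left(15 - 9\right)\right) \left(-5447\right) = \left(-2874 + 6\right) \left(-5447\right) = \left(-2868\right) \left(-5447\right) = 15621996$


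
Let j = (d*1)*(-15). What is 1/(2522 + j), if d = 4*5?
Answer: 1/2222 ≈ 0.00045004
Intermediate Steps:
d = 20
j = -300 (j = (20*1)*(-15) = 20*(-15) = -300)
1/(2522 + j) = 1/(2522 - 300) = 1/2222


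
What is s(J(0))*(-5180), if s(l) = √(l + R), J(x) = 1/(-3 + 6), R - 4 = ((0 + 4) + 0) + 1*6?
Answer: -5180*√129/3 ≈ -19611.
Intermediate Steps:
R = 14 (R = 4 + (((0 + 4) + 0) + 1*6) = 4 + ((4 + 0) + 6) = 4 + (4 + 6) = 4 + 10 = 14)
J(x) = ⅓ (J(x) = 1/3 = ⅓)
s(l) = √(14 + l) (s(l) = √(l + 14) = √(14 + l))
s(J(0))*(-5180) = √(14 + ⅓)*(-5180) = √(43/3)*(-5180) = (√129/3)*(-5180) = -5180*√129/3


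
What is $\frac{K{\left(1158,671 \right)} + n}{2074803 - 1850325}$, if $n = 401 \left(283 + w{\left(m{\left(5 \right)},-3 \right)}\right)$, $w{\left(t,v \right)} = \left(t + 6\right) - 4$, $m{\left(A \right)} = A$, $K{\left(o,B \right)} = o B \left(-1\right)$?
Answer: $- \frac{330364}{112239} \approx -2.9434$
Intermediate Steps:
$K{\left(o,B \right)} = - B o$ ($K{\left(o,B \right)} = B o \left(-1\right) = - B o$)
$w{\left(t,v \right)} = 2 + t$ ($w{\left(t,v \right)} = \left(6 + t\right) - 4 = 2 + t$)
$n = 116290$ ($n = 401 \left(283 + \left(2 + 5\right)\right) = 401 \left(283 + 7\right) = 401 \cdot 290 = 116290$)
$\frac{K{\left(1158,671 \right)} + n}{2074803 - 1850325} = \frac{\left(-1\right) 671 \cdot 1158 + 116290}{2074803 - 1850325} = \frac{-777018 + 116290}{224478} = \left(-660728\right) \frac{1}{224478} = - \frac{330364}{112239}$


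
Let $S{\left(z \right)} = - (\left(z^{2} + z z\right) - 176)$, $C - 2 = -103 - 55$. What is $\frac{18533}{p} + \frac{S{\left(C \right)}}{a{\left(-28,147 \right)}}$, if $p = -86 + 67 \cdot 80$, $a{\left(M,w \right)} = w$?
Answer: $- \frac{12049693}{36918} \approx -326.39$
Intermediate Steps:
$C = -156$ ($C = 2 - 158 = -156$)
$p = 5274$ ($p = -86 + 5360 = 5274$)
$S{\left(z \right)} = 176 - 2 z^{2}$ ($S{\left(z \right)} = - (\left(z^{2} + z^{2}\right) - 176) = - (2 z^{2} - 176) = - (-176 + 2 z^{2}) = 176 - 2 z^{2}$)
$\frac{18533}{p} + \frac{S{\left(C \right)}}{a{\left(-28,147 \right)}} = \frac{18533}{5274} + \frac{176 - 2 \left(-156\right)^{2}}{147} = 18533 \cdot \frac{1}{5274} + \left(176 - 48672\right) \frac{1}{147} = \frac{18533}{5274} + \left(176 - 48672\right) \frac{1}{147} = \frac{18533}{5274} - \frac{6928}{21} = - \frac{12049693}{36918}$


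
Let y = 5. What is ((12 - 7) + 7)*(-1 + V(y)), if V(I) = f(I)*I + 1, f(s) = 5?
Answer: 300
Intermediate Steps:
V(I) = 1 + 5*I (V(I) = 5*I + 1 = 1 + 5*I)
((12 - 7) + 7)*(-1 + V(y)) = ((12 - 7) + 7)*(-1 + (1 + 5*5)) = (5 + 7)*(-1 + (1 + 25)) = 12*(-1 + 26) = 12*25 = 300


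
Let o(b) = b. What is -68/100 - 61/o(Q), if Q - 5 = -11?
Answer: 1423/150 ≈ 9.4867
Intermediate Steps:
Q = -6 (Q = 5 - 11 = -6)
-68/100 - 61/o(Q) = -68/100 - 61/(-6) = -68*1/100 - 61*(-1/6) = -17/25 + 61/6 = 1423/150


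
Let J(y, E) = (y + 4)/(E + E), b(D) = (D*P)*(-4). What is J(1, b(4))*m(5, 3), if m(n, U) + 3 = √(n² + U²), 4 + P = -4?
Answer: -15/256 + 5*√34/256 ≈ 0.055292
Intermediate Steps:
P = -8 (P = -4 - 4 = -8)
b(D) = 32*D (b(D) = (D*(-8))*(-4) = -8*D*(-4) = 32*D)
m(n, U) = -3 + √(U² + n²) (m(n, U) = -3 + √(n² + U²) = -3 + √(U² + n²))
J(y, E) = (4 + y)/(2*E) (J(y, E) = (4 + y)/((2*E)) = (4 + y)*(1/(2*E)) = (4 + y)/(2*E))
J(1, b(4))*m(5, 3) = ((4 + 1)/(2*((32*4))))*(-3 + √(3² + 5²)) = ((½)*5/128)*(-3 + √(9 + 25)) = ((½)*(1/128)*5)*(-3 + √34) = 5*(-3 + √34)/256 = -15/256 + 5*√34/256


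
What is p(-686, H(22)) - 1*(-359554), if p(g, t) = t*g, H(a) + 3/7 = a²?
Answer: 27824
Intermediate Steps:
H(a) = -3/7 + a²
p(g, t) = g*t
p(-686, H(22)) - 1*(-359554) = -686*(-3/7 + 22²) - 1*(-359554) = -686*(-3/7 + 484) + 359554 = -686*3385/7 + 359554 = -331730 + 359554 = 27824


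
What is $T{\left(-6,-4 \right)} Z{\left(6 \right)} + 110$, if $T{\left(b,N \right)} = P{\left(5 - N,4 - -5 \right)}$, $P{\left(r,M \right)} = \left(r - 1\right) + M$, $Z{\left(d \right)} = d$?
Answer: $212$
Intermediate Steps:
$P{\left(r,M \right)} = -1 + M + r$ ($P{\left(r,M \right)} = \left(-1 + r\right) + M = -1 + M + r$)
$T{\left(b,N \right)} = 13 - N$ ($T{\left(b,N \right)} = -1 + \left(4 - -5\right) - \left(-5 + N\right) = -1 + \left(4 + 5\right) - \left(-5 + N\right) = -1 + 9 - \left(-5 + N\right) = 13 - N$)
$T{\left(-6,-4 \right)} Z{\left(6 \right)} + 110 = \left(13 - -4\right) 6 + 110 = \left(13 + 4\right) 6 + 110 = 17 \cdot 6 + 110 = 102 + 110 = 212$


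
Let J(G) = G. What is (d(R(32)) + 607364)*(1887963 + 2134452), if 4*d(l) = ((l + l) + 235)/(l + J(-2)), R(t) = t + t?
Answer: 605882836023525/248 ≈ 2.4431e+12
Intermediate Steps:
R(t) = 2*t
d(l) = (235 + 2*l)/(4*(-2 + l)) (d(l) = (((l + l) + 235)/(l - 2))/4 = ((2*l + 235)/(-2 + l))/4 = ((235 + 2*l)/(-2 + l))/4 = (235 + 2*l)/(4*(-2 + l)))
(d(R(32)) + 607364)*(1887963 + 2134452) = ((235 + 2*(2*32))/(4*(-2 + 2*32)) + 607364)*(1887963 + 2134452) = ((235 + 2*64)/(4*(-2 + 64)) + 607364)*4022415 = ((¼)*(235 + 128)/62 + 607364)*4022415 = ((¼)*(1/62)*363 + 607364)*4022415 = (363/248 + 607364)*4022415 = (150626635/248)*4022415 = 605882836023525/248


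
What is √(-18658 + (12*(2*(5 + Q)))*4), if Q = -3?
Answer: I*√18466 ≈ 135.89*I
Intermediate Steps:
√(-18658 + (12*(2*(5 + Q)))*4) = √(-18658 + (12*(2*(5 - 3)))*4) = √(-18658 + (12*(2*2))*4) = √(-18658 + (12*4)*4) = √(-18658 + 48*4) = √(-18658 + 192) = √(-18466) = I*√18466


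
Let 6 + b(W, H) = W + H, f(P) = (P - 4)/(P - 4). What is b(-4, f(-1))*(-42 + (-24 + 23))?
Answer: 387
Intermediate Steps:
f(P) = 1 (f(P) = (-4 + P)/(-4 + P) = 1)
b(W, H) = -6 + H + W (b(W, H) = -6 + (W + H) = -6 + (H + W) = -6 + H + W)
b(-4, f(-1))*(-42 + (-24 + 23)) = (-6 + 1 - 4)*(-42 + (-24 + 23)) = -9*(-42 - 1) = -9*(-43) = 387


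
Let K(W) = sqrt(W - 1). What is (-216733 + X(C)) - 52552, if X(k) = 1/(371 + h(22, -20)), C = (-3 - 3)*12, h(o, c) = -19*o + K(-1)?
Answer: -595389182/2211 - I*sqrt(2)/2211 ≈ -2.6929e+5 - 0.00063963*I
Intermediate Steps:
K(W) = sqrt(-1 + W)
h(o, c) = -19*o + I*sqrt(2) (h(o, c) = -19*o + sqrt(-1 - 1) = -19*o + sqrt(-2) = -19*o + I*sqrt(2))
C = -72 (C = -6*12 = -72)
X(k) = 1/(-47 + I*sqrt(2)) (X(k) = 1/(371 + (-19*22 + I*sqrt(2))) = 1/(371 + (-418 + I*sqrt(2))) = 1/(-47 + I*sqrt(2)))
(-216733 + X(C)) - 52552 = (-216733 + (-47/2211 - I*sqrt(2)/2211)) - 52552 = (-479196710/2211 - I*sqrt(2)/2211) - 52552 = -595389182/2211 - I*sqrt(2)/2211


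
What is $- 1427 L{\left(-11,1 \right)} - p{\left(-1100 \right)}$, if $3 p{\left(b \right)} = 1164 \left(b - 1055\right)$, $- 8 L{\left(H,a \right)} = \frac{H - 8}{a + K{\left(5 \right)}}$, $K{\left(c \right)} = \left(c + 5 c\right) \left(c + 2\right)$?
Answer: $\frac{1411377207}{1688} \approx 8.3612 \cdot 10^{5}$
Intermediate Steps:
$K{\left(c \right)} = 6 c \left(2 + c\right)$
$L{\left(H,a \right)} = - \frac{-8 + H}{8 \left(210 + a\right)}$ ($L{\left(H,a \right)} = - \frac{\left(H - 8\right) \frac{1}{a + 6 \cdot 5 \left(2 + 5\right)}}{8} = - \frac{\left(-8 + H\right) \frac{1}{a + 6 \cdot 5 \cdot 7}}{8} = - \frac{\left(-8 + H\right) \frac{1}{a + 210}}{8} = - \frac{\left(-8 + H\right) \frac{1}{210 + a}}{8} = - \frac{\frac{1}{210 + a} \left(-8 + H\right)}{8} = - \frac{-8 + H}{8 \left(210 + a\right)}$)
$p{\left(b \right)} = -409340 + 388 b$ ($p{\left(b \right)} = \frac{1164 \left(b - 1055\right)}{3} = \frac{1164 \left(-1055 + b\right)}{3} = \frac{-1228020 + 1164 b}{3} = -409340 + 388 b$)
$- 1427 L{\left(-11,1 \right)} - p{\left(-1100 \right)} = - 1427 \frac{8 - -11}{8 \left(210 + 1\right)} - \left(-409340 + 388 \left(-1100\right)\right) = - 1427 \frac{8 + 11}{8 \cdot 211} - \left(-409340 - 426800\right) = - 1427 \cdot \frac{1}{8} \cdot \frac{1}{211} \cdot 19 - -836140 = \left(-1427\right) \frac{19}{1688} + 836140 = - \frac{27113}{1688} + 836140 = \frac{1411377207}{1688}$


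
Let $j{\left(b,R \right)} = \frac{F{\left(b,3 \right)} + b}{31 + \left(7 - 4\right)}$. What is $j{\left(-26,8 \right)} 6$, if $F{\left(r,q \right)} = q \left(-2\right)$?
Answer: $- \frac{96}{17} \approx -5.6471$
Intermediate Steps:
$F{\left(r,q \right)} = - 2 q$
$j{\left(b,R \right)} = - \frac{3}{17} + \frac{b}{34}$ ($j{\left(b,R \right)} = \frac{\left(-2\right) 3 + b}{31 + \left(7 - 4\right)} = \frac{-6 + b}{31 + 3} = \frac{-6 + b}{34} = \left(-6 + b\right) \frac{1}{34} = - \frac{3}{17} + \frac{b}{34}$)
$j{\left(-26,8 \right)} 6 = \left(- \frac{3}{17} + \frac{1}{34} \left(-26\right)\right) 6 = \left(- \frac{3}{17} - \frac{13}{17}\right) 6 = \left(- \frac{16}{17}\right) 6 = - \frac{96}{17}$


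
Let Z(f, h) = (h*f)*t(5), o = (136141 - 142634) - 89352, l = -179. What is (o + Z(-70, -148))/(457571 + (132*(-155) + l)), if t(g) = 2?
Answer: -75125/436932 ≈ -0.17194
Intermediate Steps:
o = -95845 (o = -6493 - 89352 = -95845)
Z(f, h) = 2*f*h (Z(f, h) = (h*f)*2 = (f*h)*2 = 2*f*h)
(o + Z(-70, -148))/(457571 + (132*(-155) + l)) = (-95845 + 2*(-70)*(-148))/(457571 + (132*(-155) - 179)) = (-95845 + 20720)/(457571 + (-20460 - 179)) = -75125/(457571 - 20639) = -75125/436932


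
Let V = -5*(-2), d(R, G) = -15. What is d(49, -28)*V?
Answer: -150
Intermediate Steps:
V = 10
d(49, -28)*V = -15*10 = -150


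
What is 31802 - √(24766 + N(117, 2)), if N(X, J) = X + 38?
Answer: 31802 - 3*√2769 ≈ 31644.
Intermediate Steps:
N(X, J) = 38 + X
31802 - √(24766 + N(117, 2)) = 31802 - √(24766 + (38 + 117)) = 31802 - √(24766 + 155) = 31802 - √24921 = 31802 - 3*√2769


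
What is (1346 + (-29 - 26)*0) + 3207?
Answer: 4553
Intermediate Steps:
(1346 + (-29 - 26)*0) + 3207 = (1346 - 55*0) + 3207 = (1346 + 0) + 3207 = 1346 + 3207 = 4553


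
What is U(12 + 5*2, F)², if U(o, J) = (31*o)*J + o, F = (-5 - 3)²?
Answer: 1907068900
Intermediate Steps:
F = 64 (F = (-8)² = 64)
U(o, J) = o + 31*J*o (U(o, J) = 31*J*o + o = o + 31*J*o)
U(12 + 5*2, F)² = ((12 + 5*2)*(1 + 31*64))² = ((12 + 10)*(1 + 1984))² = (22*1985)² = 43670² = 1907068900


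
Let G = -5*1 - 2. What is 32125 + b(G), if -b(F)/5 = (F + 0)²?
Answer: 31880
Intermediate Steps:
G = -7 (G = -5 - 2 = -7)
b(F) = -5*F² (b(F) = -5*(F + 0)² = -5*F²)
32125 + b(G) = 32125 - 5*(-7)² = 32125 - 5*49 = 32125 - 245 = 31880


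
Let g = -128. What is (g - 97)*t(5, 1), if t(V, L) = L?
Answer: -225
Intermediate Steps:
(g - 97)*t(5, 1) = (-128 - 97)*1 = -225*1 = -225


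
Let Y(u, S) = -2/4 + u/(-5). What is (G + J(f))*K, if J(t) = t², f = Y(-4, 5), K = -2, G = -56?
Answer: 5591/50 ≈ 111.82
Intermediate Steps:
Y(u, S) = -½ - u/5 (Y(u, S) = -2*¼ + u*(-⅕) = -½ - u/5)
f = 3/10 (f = -½ - ⅕*(-4) = -½ + ⅘ = 3/10 ≈ 0.30000)
(G + J(f))*K = (-56 + (3/10)²)*(-2) = (-56 + 9/100)*(-2) = -5591/100*(-2) = 5591/50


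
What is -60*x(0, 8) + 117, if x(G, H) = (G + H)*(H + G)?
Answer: -3723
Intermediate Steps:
x(G, H) = (G + H)² (x(G, H) = (G + H)*(G + H) = (G + H)²)
-60*x(0, 8) + 117 = -60*(0 + 8)² + 117 = -60*8² + 117 = -60*64 + 117 = -3840 + 117 = -3723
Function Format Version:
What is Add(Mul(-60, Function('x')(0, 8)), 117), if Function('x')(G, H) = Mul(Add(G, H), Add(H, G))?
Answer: -3723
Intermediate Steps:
Function('x')(G, H) = Pow(Add(G, H), 2) (Function('x')(G, H) = Mul(Add(G, H), Add(G, H)) = Pow(Add(G, H), 2))
Add(Mul(-60, Function('x')(0, 8)), 117) = Add(Mul(-60, Pow(Add(0, 8), 2)), 117) = Add(Mul(-60, Pow(8, 2)), 117) = Add(Mul(-60, 64), 117) = Add(-3840, 117) = -3723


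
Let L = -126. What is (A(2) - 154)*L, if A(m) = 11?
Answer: 18018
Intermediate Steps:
(A(2) - 154)*L = (11 - 154)*(-126) = -143*(-126) = 18018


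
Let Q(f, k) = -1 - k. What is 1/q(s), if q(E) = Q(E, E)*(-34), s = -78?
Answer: -1/2618 ≈ -0.00038197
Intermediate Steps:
q(E) = 34 + 34*E (q(E) = (-1 - E)*(-34) = 34 + 34*E)
1/q(s) = 1/(34 + 34*(-78)) = 1/(34 - 2652) = 1/(-2618) = -1/2618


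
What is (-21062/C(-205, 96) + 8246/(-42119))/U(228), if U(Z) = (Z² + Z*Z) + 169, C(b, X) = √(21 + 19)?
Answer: -1178/626592329 - 10531*√10/1041370 ≈ -0.031981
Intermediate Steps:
C(b, X) = 2*√10 (C(b, X) = √40 = 2*√10)
U(Z) = 169 + 2*Z² (U(Z) = (Z² + Z²) + 169 = 2*Z² + 169 = 169 + 2*Z²)
(-21062/C(-205, 96) + 8246/(-42119))/U(228) = (-21062*√10/20 + 8246/(-42119))/(169 + 2*228²) = (-10531*√10/10 + 8246*(-1/42119))/(169 + 2*51984) = (-10531*√10/10 - 1178/6017)/(169 + 103968) = (-1178/6017 - 10531*√10/10)/104137 = (-1178/6017 - 10531*√10/10)*(1/104137) = -1178/626592329 - 10531*√10/1041370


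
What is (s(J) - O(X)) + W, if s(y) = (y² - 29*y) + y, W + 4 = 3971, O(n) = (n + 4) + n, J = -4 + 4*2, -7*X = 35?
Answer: 3877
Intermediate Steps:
X = -5 (X = -⅐*35 = -5)
J = 4 (J = -4 + 8 = 4)
O(n) = 4 + 2*n (O(n) = (4 + n) + n = 4 + 2*n)
W = 3967 (W = -4 + 3971 = 3967)
s(y) = y² - 28*y
(s(J) - O(X)) + W = (4*(-28 + 4) - (4 + 2*(-5))) + 3967 = (4*(-24) - (4 - 10)) + 3967 = (-96 - 1*(-6)) + 3967 = (-96 + 6) + 3967 = -90 + 3967 = 3877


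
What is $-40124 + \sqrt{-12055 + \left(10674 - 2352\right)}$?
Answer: $-40124 + i \sqrt{3733} \approx -40124.0 + 61.098 i$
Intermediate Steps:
$-40124 + \sqrt{-12055 + \left(10674 - 2352\right)} = -40124 + \sqrt{-12055 + 8322} = -40124 + \sqrt{-3733} = -40124 + i \sqrt{3733}$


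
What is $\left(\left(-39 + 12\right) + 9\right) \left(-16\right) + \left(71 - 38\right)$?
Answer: $321$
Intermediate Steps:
$\left(\left(-39 + 12\right) + 9\right) \left(-16\right) + \left(71 - 38\right) = \left(-27 + 9\right) \left(-16\right) + \left(71 - 38\right) = \left(-18\right) \left(-16\right) + 33 = 288 + 33 = 321$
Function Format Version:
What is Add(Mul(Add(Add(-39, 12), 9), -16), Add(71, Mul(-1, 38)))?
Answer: 321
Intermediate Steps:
Add(Mul(Add(Add(-39, 12), 9), -16), Add(71, Mul(-1, 38))) = Add(Mul(Add(-27, 9), -16), Add(71, -38)) = Add(Mul(-18, -16), 33) = Add(288, 33) = 321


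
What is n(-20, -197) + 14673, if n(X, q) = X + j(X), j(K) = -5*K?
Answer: 14753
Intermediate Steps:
n(X, q) = -4*X (n(X, q) = X - 5*X = -4*X)
n(-20, -197) + 14673 = -4*(-20) + 14673 = 80 + 14673 = 14753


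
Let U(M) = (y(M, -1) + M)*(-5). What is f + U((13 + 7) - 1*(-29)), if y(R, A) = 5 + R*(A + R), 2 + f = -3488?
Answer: -15520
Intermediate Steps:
f = -3490 (f = -2 - 3488 = -3490)
U(M) = -25 - 5*M² (U(M) = ((5 + M² - M) + M)*(-5) = (5 + M²)*(-5) = -25 - 5*M²)
f + U((13 + 7) - 1*(-29)) = -3490 + (-25 - 5*((13 + 7) - 1*(-29))²) = -3490 + (-25 - 5*(20 + 29)²) = -3490 + (-25 - 5*49²) = -3490 + (-25 - 5*2401) = -3490 + (-25 - 12005) = -3490 - 12030 = -15520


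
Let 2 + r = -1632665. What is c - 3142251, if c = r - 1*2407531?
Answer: -7182449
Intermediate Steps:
r = -1632667 (r = -2 - 1632665 = -1632667)
c = -4040198 (c = -1632667 - 1*2407531 = -1632667 - 2407531 = -4040198)
c - 3142251 = -4040198 - 3142251 = -7182449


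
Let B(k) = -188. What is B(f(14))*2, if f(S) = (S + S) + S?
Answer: -376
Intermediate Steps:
f(S) = 3*S (f(S) = 2*S + S = 3*S)
B(f(14))*2 = -188*2 = -376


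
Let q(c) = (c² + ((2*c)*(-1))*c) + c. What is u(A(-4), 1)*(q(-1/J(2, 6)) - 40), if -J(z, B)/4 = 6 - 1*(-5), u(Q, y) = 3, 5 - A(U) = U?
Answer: -232191/1936 ≈ -119.93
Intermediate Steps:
A(U) = 5 - U
J(z, B) = -44 (J(z, B) = -4*(6 - 1*(-5)) = -4*(6 + 5) = -4*11 = -44)
q(c) = c - c² (q(c) = (c² + (-2*c)*c) + c = (c² - 2*c²) + c = -c² + c = c - c²)
u(A(-4), 1)*(q(-1/J(2, 6)) - 40) = 3*((-1/(-44))*(1 - (-1)/(-44)) - 40) = 3*((-1*(-1/44))*(1 - (-1)*(-1)/44) - 40) = 3*((1 - 1*1/44)/44 - 40) = 3*((1 - 1/44)/44 - 40) = 3*((1/44)*(43/44) - 40) = 3*(43/1936 - 40) = 3*(-77397/1936) = -232191/1936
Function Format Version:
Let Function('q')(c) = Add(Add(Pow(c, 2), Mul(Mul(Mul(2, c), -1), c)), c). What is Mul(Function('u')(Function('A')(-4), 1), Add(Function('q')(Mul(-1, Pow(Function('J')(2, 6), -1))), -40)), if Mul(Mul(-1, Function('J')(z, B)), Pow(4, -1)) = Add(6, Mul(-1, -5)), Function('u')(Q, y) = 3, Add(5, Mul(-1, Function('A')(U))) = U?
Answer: Rational(-232191, 1936) ≈ -119.93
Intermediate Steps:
Function('A')(U) = Add(5, Mul(-1, U))
Function('J')(z, B) = -44 (Function('J')(z, B) = Mul(-4, Add(6, Mul(-1, -5))) = Mul(-4, Add(6, 5)) = Mul(-4, 11) = -44)
Function('q')(c) = Add(c, Mul(-1, Pow(c, 2))) (Function('q')(c) = Add(Add(Pow(c, 2), Mul(Mul(-2, c), c)), c) = Add(Add(Pow(c, 2), Mul(-2, Pow(c, 2))), c) = Add(Mul(-1, Pow(c, 2)), c) = Add(c, Mul(-1, Pow(c, 2))))
Mul(Function('u')(Function('A')(-4), 1), Add(Function('q')(Mul(-1, Pow(Function('J')(2, 6), -1))), -40)) = Mul(3, Add(Mul(Mul(-1, Pow(-44, -1)), Add(1, Mul(-1, Mul(-1, Pow(-44, -1))))), -40)) = Mul(3, Add(Mul(Mul(-1, Rational(-1, 44)), Add(1, Mul(-1, Mul(-1, Rational(-1, 44))))), -40)) = Mul(3, Add(Mul(Rational(1, 44), Add(1, Mul(-1, Rational(1, 44)))), -40)) = Mul(3, Add(Mul(Rational(1, 44), Add(1, Rational(-1, 44))), -40)) = Mul(3, Add(Mul(Rational(1, 44), Rational(43, 44)), -40)) = Mul(3, Add(Rational(43, 1936), -40)) = Mul(3, Rational(-77397, 1936)) = Rational(-232191, 1936)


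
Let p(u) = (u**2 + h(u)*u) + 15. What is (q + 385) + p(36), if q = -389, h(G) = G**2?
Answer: 47963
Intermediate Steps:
p(u) = 15 + u**2 + u**3 (p(u) = (u**2 + u**2*u) + 15 = (u**2 + u**3) + 15 = 15 + u**2 + u**3)
(q + 385) + p(36) = (-389 + 385) + (15 + 36**2 + 36**3) = -4 + (15 + 1296 + 46656) = -4 + 47967 = 47963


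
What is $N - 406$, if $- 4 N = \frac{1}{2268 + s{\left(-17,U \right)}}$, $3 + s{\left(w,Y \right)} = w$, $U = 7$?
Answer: $- \frac{3650753}{8992} \approx -406.0$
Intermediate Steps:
$s{\left(w,Y \right)} = -3 + w$
$N = - \frac{1}{8992}$ ($N = - \frac{1}{4 \left(2268 - 20\right)} = - \frac{1}{4 \cdot 2248} = \left(- \frac{1}{4}\right) \frac{1}{2248} = - \frac{1}{8992} \approx -0.00011121$)
$N - 406 = - \frac{1}{8992} - 406 = - \frac{3650753}{8992}$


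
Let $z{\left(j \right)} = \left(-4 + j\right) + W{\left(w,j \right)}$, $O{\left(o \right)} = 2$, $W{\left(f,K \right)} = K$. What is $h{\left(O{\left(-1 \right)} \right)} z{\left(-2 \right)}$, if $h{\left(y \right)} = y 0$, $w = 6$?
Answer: $0$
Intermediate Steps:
$z{\left(j \right)} = -4 + 2 j$ ($z{\left(j \right)} = \left(-4 + j\right) + j = -4 + 2 j$)
$h{\left(y \right)} = 0$
$h{\left(O{\left(-1 \right)} \right)} z{\left(-2 \right)} = 0 \left(-4 + 2 \left(-2\right)\right) = 0 \left(-4 - 4\right) = 0 \left(-8\right) = 0$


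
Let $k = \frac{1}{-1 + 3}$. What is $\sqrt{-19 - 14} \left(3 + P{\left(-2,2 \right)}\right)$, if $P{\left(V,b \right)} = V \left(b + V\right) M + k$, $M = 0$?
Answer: $\frac{7 i \sqrt{33}}{2} \approx 20.106 i$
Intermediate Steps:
$k = \frac{1}{2} \approx 0.5$
$P{\left(V,b \right)} = \frac{1}{2}$ ($P{\left(V,b \right)} = V \left(b + V\right) 0 + \frac{1}{2} = V \left(V + b\right) 0 + \frac{1}{2} = 0 + \frac{1}{2} = \frac{1}{2}$)
$\sqrt{-19 - 14} \left(3 + P{\left(-2,2 \right)}\right) = \sqrt{-19 - 14} \left(3 + \frac{1}{2}\right) = \sqrt{-33} \cdot \frac{7}{2} = i \sqrt{33} \cdot \frac{7}{2} = \frac{7 i \sqrt{33}}{2}$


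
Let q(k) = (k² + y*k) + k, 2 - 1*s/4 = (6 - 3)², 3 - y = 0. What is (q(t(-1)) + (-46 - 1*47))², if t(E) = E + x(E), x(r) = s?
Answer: 399424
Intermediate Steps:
y = 3 (y = 3 - 1*0 = 3 + 0 = 3)
s = -28 (s = 8 - 4*(6 - 3)² = 8 - 4*3² = 8 - 4*9 = 8 - 36 = -28)
x(r) = -28
t(E) = -28 + E (t(E) = E - 28 = -28 + E)
q(k) = k² + 4*k (q(k) = (k² + 3*k) + k = k² + 4*k)
(q(t(-1)) + (-46 - 1*47))² = ((-28 - 1)*(4 + (-28 - 1)) + (-46 - 1*47))² = (-29*(4 - 29) + (-46 - 47))² = (-29*(-25) - 93)² = (725 - 93)² = 632² = 399424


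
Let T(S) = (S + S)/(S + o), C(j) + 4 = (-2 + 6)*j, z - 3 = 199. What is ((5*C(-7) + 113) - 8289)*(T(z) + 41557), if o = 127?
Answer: -113975268752/329 ≈ -3.4643e+8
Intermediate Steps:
z = 202 (z = 3 + 199 = 202)
C(j) = -4 + 4*j (C(j) = -4 + (-2 + 6)*j = -4 + 4*j)
T(S) = 2*S/(127 + S) (T(S) = (S + S)/(S + 127) = (2*S)/(127 + S) = 2*S/(127 + S))
((5*C(-7) + 113) - 8289)*(T(z) + 41557) = ((5*(-4 + 4*(-7)) + 113) - 8289)*(2*202/(127 + 202) + 41557) = ((5*(-4 - 28) + 113) - 8289)*(2*202/329 + 41557) = ((5*(-32) + 113) - 8289)*(2*202*(1/329) + 41557) = ((-160 + 113) - 8289)*(404/329 + 41557) = (-47 - 8289)*(13672657/329) = -8336*13672657/329 = -113975268752/329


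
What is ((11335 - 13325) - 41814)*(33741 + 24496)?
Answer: -2551013548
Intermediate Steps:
((11335 - 13325) - 41814)*(33741 + 24496) = (-1990 - 41814)*58237 = -43804*58237 = -2551013548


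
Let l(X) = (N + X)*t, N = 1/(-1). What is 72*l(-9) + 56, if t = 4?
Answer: -2824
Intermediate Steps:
N = -1
l(X) = -4 + 4*X (l(X) = (-1 + X)*4 = -4 + 4*X)
72*l(-9) + 56 = 72*(-4 + 4*(-9)) + 56 = 72*(-4 - 36) + 56 = 72*(-40) + 56 = -2880 + 56 = -2824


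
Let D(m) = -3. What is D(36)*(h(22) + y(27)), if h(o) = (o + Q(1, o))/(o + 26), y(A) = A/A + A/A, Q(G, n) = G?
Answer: -119/16 ≈ -7.4375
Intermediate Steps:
y(A) = 2 (y(A) = 1 + 1 = 2)
h(o) = (1 + o)/(26 + o) (h(o) = (o + 1)/(o + 26) = (1 + o)/(26 + o))
D(36)*(h(22) + y(27)) = -3*((1 + 22)/(26 + 22) + 2) = -3*(23/48 + 2) = -3*119/48 = -119/16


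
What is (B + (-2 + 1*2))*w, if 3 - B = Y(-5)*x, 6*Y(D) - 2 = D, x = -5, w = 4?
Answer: 2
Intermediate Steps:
Y(D) = 1/3 + D/6
B = 1/2 (B = 3 - (1/3 + (1/6)*(-5))*(-5) = 3 - (1/3 - 5/6)*(-5) = 3 - (-1)*(-5)/2 = 3 - 1*5/2 = 3 - 5/2 = 1/2 ≈ 0.50000)
(B + (-2 + 1*2))*w = (1/2 + (-2 + 1*2))*4 = (1/2 + (-2 + 2))*4 = (1/2 + 0)*4 = (1/2)*4 = 2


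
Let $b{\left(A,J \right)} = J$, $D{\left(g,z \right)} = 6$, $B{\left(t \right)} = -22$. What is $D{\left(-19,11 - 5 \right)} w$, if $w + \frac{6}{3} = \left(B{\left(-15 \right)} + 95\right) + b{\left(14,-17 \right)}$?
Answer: $324$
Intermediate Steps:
$w = 54$ ($w = -2 + \left(\left(-22 + 95\right) - 17\right) = -2 + \left(73 - 17\right) = -2 + 56 = 54$)
$D{\left(-19,11 - 5 \right)} w = 6 \cdot 54 = 324$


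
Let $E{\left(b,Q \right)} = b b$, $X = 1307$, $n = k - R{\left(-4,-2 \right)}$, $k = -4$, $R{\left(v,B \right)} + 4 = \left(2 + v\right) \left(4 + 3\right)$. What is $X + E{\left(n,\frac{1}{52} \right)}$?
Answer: $1503$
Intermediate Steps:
$R{\left(v,B \right)} = 10 + 7 v$ ($R{\left(v,B \right)} = -4 + \left(2 + v\right) \left(4 + 3\right) = -4 + \left(2 + v\right) 7 = -4 + \left(14 + 7 v\right) = 10 + 7 v$)
$n = 14$ ($n = -4 - \left(10 + 7 \left(-4\right)\right) = -4 - \left(10 - 28\right) = -4 - -18 = -4 + 18 = 14$)
$E{\left(b,Q \right)} = b^{2}$
$X + E{\left(n,\frac{1}{52} \right)} = 1307 + 14^{2} = 1307 + 196 = 1503$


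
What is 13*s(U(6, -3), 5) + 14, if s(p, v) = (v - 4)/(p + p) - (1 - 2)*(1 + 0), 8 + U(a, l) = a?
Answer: 95/4 ≈ 23.750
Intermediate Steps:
U(a, l) = -8 + a
s(p, v) = 1 + (-4 + v)/(2*p) (s(p, v) = (-4 + v)/((2*p)) - (-1) = (-4 + v)*(1/(2*p)) - 1*(-1) = (-4 + v)/(2*p) + 1 = 1 + (-4 + v)/(2*p))
13*s(U(6, -3), 5) + 14 = 13*((-2 + (-8 + 6) + (1/2)*5)/(-8 + 6)) + 14 = 13*((-2 - 2 + 5/2)/(-2)) + 14 = 13*(-1/2*(-3/2)) + 14 = 13*(3/4) + 14 = 39/4 + 14 = 95/4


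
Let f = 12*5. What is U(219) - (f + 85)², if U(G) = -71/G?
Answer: -4604546/219 ≈ -21025.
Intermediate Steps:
f = 60
U(219) - (f + 85)² = -71/219 - (60 + 85)² = -71*1/219 - 1*145² = -71/219 - 1*21025 = -71/219 - 21025 = -4604546/219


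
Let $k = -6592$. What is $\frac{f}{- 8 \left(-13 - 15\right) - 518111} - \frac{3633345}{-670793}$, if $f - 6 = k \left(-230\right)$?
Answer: $\frac{864628602377}{347394974391} \approx 2.4889$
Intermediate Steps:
$f = 1516166$ ($f = 6 - -1516160 = 6 + 1516160 = 1516166$)
$\frac{f}{- 8 \left(-13 - 15\right) - 518111} - \frac{3633345}{-670793} = \frac{1516166}{- 8 \left(-13 - 15\right) - 518111} - \frac{3633345}{-670793} = \frac{1516166}{\left(-8\right) \left(-28\right) - 518111} - - \frac{3633345}{670793} = \frac{1516166}{224 - 518111} + \frac{3633345}{670793} = \frac{1516166}{-517887} + \frac{3633345}{670793} = 1516166 \left(- \frac{1}{517887}\right) + \frac{3633345}{670793} = - \frac{1516166}{517887} + \frac{3633345}{670793} = \frac{864628602377}{347394974391}$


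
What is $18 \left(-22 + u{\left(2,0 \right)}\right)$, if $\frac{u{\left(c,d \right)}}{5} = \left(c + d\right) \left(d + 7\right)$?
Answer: $864$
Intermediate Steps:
$u{\left(c,d \right)} = 5 \left(7 + d\right) \left(c + d\right)$ ($u{\left(c,d \right)} = 5 \left(c + d\right) \left(d + 7\right) = 5 \left(c + d\right) \left(7 + d\right) = 5 \left(7 + d\right) \left(c + d\right)$)
$18 \left(-22 + u{\left(2,0 \right)}\right) = 18 \left(-22 + \left(5 \cdot 0^{2} + 35 \cdot 2 + 35 \cdot 0 + 5 \cdot 2 \cdot 0\right)\right) = 18 \left(-22 + \left(5 \cdot 0 + 70 + 0 + 0\right)\right) = 18 \left(-22 + \left(0 + 70 + 0 + 0\right)\right) = 18 \left(-22 + 70\right) = 18 \cdot 48 = 864$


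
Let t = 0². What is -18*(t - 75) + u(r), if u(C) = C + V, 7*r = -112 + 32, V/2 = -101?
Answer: 7956/7 ≈ 1136.6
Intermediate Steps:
V = -202 (V = 2*(-101) = -202)
t = 0
r = -80/7 (r = (-112 + 32)/7 = (⅐)*(-80) = -80/7 ≈ -11.429)
u(C) = -202 + C (u(C) = C - 202 = -202 + C)
-18*(t - 75) + u(r) = -18*(0 - 75) + (-202 - 80/7) = -18*(-75) - 1494/7 = 1350 - 1494/7 = 7956/7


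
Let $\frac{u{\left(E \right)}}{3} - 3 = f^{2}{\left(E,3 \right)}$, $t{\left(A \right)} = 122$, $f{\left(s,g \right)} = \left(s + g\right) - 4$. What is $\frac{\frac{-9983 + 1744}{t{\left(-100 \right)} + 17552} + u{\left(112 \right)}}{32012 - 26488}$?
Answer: $\frac{653434889}{97631176} \approx 6.6929$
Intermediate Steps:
$f{\left(s,g \right)} = -4 + g + s$ ($f{\left(s,g \right)} = \left(g + s\right) - 4 = -4 + g + s$)
$u{\left(E \right)} = 9 + 3 \left(-1 + E\right)^{2}$ ($u{\left(E \right)} = 9 + 3 \left(-4 + 3 + E\right)^{2} = 9 + 3 \left(-1 + E\right)^{2}$)
$\frac{\frac{-9983 + 1744}{t{\left(-100 \right)} + 17552} + u{\left(112 \right)}}{32012 - 26488} = \frac{\frac{-9983 + 1744}{122 + 17552} + \left(9 + 3 \left(-1 + 112\right)^{2}\right)}{32012 - 26488} = \frac{- \frac{8239}{17674} + \left(9 + 3 \cdot 111^{2}\right)}{5524} = \left(\left(-8239\right) \frac{1}{17674} + \left(9 + 3 \cdot 12321\right)\right) \frac{1}{5524} = \left(- \frac{8239}{17674} + \left(9 + 36963\right)\right) \frac{1}{5524} = \left(- \frac{8239}{17674} + 36972\right) \frac{1}{5524} = \frac{653434889}{17674} \cdot \frac{1}{5524} = \frac{653434889}{97631176}$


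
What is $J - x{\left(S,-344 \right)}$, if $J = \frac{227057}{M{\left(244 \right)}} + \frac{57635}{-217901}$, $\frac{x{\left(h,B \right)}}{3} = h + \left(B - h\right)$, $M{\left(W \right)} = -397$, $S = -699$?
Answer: $\frac{39776082852}{86506697} \approx 459.8$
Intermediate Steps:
$x{\left(h,B \right)} = 3 B$ ($x{\left(h,B \right)} = 3 \left(h + \left(B - h\right)\right) = 3 B$)
$J = - \frac{49498828452}{86506697}$ ($J = \frac{227057}{-397} + \frac{57635}{-217901} = 227057 \left(- \frac{1}{397}\right) + 57635 \left(- \frac{1}{217901}\right) = - \frac{227057}{397} - \frac{57635}{217901} = - \frac{49498828452}{86506697} \approx -572.2$)
$J - x{\left(S,-344 \right)} = - \frac{49498828452}{86506697} - 3 \left(-344\right) = - \frac{49498828452}{86506697} - -1032 = - \frac{49498828452}{86506697} + 1032 = \frac{39776082852}{86506697}$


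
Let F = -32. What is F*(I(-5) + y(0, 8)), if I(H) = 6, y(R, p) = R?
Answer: -192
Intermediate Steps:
F*(I(-5) + y(0, 8)) = -32*(6 + 0) = -32*6 = -192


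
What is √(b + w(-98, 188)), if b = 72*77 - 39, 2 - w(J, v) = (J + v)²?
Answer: I*√2593 ≈ 50.922*I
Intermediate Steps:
w(J, v) = 2 - (J + v)²
b = 5505 (b = 5544 - 39 = 5505)
√(b + w(-98, 188)) = √(5505 + (2 - (-98 + 188)²)) = √(5505 + (2 - 1*90²)) = √(5505 + (2 - 1*8100)) = √(5505 + (2 - 8100)) = √(5505 - 8098) = √(-2593) = I*√2593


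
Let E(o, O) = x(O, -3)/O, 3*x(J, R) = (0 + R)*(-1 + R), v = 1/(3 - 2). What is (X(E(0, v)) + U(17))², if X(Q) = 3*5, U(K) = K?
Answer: 1024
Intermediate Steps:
v = 1 (v = 1/1 = 1)
x(J, R) = R*(-1 + R)/3 (x(J, R) = ((0 + R)*(-1 + R))/3 = (R*(-1 + R))/3 = R*(-1 + R)/3)
E(o, O) = 4/O (E(o, O) = ((⅓)*(-3)*(-1 - 3))/O = ((⅓)*(-3)*(-4))/O = 4/O)
X(Q) = 15
(X(E(0, v)) + U(17))² = (15 + 17)² = 32² = 1024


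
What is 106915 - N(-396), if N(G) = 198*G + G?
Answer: 185719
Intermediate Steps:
N(G) = 199*G
106915 - N(-396) = 106915 - 199*(-396) = 106915 - 1*(-78804) = 106915 + 78804 = 185719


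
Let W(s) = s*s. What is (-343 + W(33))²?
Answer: 556516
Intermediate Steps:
W(s) = s²
(-343 + W(33))² = (-343 + 33²)² = (-343 + 1089)² = 746² = 556516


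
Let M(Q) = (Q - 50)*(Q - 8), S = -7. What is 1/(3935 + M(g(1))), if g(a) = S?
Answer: 1/4790 ≈ 0.00020877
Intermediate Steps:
g(a) = -7
M(Q) = (-50 + Q)*(-8 + Q)
1/(3935 + M(g(1))) = 1/(3935 + (400 + (-7)**2 - 58*(-7))) = 1/(3935 + (400 + 49 + 406)) = 1/(3935 + 855) = 1/4790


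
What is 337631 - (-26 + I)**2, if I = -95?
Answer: 322990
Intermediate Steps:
337631 - (-26 + I)**2 = 337631 - (-26 - 95)**2 = 337631 - 1*(-121)**2 = 337631 - 1*14641 = 337631 - 14641 = 322990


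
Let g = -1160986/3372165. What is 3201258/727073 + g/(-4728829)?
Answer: 51048514668122713508/11594190812348764305 ≈ 4.4029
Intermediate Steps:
g = -1160986/3372165 (g = -1160986*1/3372165 = -1160986/3372165 ≈ -0.34429)
3201258/727073 + g/(-4728829) = 3201258/727073 - 1160986/3372165/(-4728829) = 3201258*(1/727073) - 1160986/3372165*(-1/4728829) = 3201258/727073 + 1160986/15946391644785 = 51048514668122713508/11594190812348764305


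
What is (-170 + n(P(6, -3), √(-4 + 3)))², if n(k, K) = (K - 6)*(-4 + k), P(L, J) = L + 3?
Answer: 39975 - 2000*I ≈ 39975.0 - 2000.0*I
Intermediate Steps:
P(L, J) = 3 + L
n(k, K) = (-6 + K)*(-4 + k)
(-170 + n(P(6, -3), √(-4 + 3)))² = (-170 + (24 - 6*(3 + 6) - 4*√(-4 + 3) + √(-4 + 3)*(3 + 6)))² = (-170 + (24 - 6*9 - 4*I + √(-1)*9))² = (-170 + (24 - 54 - 4*I + I*9))² = (-170 + (24 - 54 - 4*I + 9*I))² = (-170 + (-30 + 5*I))² = (-200 + 5*I)²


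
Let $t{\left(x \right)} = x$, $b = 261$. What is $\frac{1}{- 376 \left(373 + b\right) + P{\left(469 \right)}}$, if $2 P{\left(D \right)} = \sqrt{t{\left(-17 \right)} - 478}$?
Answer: $- \frac{953536}{227307726319} - \frac{6 i \sqrt{55}}{227307726319} \approx -4.1949 \cdot 10^{-6} - 1.9576 \cdot 10^{-10} i$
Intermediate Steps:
$P{\left(D \right)} = \frac{3 i \sqrt{55}}{2}$ ($P{\left(D \right)} = \frac{\sqrt{-17 - 478}}{2} = \frac{\sqrt{-495}}{2} = \frac{3 i \sqrt{55}}{2}$)
$\frac{1}{- 376 \left(373 + b\right) + P{\left(469 \right)}} = \frac{1}{- 376 \left(373 + 261\right) + \frac{3 i \sqrt{55}}{2}} = \frac{1}{\left(-376\right) 634 + \frac{3 i \sqrt{55}}{2}} = \frac{1}{-238384 + \frac{3 i \sqrt{55}}{2}}$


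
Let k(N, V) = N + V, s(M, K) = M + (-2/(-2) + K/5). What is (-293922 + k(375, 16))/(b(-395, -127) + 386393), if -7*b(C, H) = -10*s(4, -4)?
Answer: -293531/386399 ≈ -0.75966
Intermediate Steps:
s(M, K) = 1 + M + K/5 (s(M, K) = M + (-2*(-½) + K*(⅕)) = M + (1 + K/5) = 1 + M + K/5)
b(C, H) = 6 (b(C, H) = -(-10)*(1 + 4 + (⅕)*(-4))/7 = -(-10)*(1 + 4 - ⅘)/7 = -(-10)*21/(7*5) = -⅐*(-42) = 6)
(-293922 + k(375, 16))/(b(-395, -127) + 386393) = (-293922 + (375 + 16))/(6 + 386393) = (-293922 + 391)/386399 = -293531*1/386399 = -293531/386399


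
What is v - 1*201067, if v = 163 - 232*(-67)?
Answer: -185360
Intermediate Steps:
v = 15707 (v = 163 + 15544 = 15707)
v - 1*201067 = 15707 - 1*201067 = 15707 - 201067 = -185360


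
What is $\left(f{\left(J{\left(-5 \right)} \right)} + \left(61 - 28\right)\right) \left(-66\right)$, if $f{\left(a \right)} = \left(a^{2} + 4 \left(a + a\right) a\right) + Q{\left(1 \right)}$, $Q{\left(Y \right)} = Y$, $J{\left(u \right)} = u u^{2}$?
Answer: $-9283494$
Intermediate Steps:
$J{\left(u \right)} = u^{3}$
$f{\left(a \right)} = 1 + 9 a^{2}$ ($f{\left(a \right)} = \left(a^{2} + 4 \left(a + a\right) a\right) + 1 = \left(a^{2} + 4 \cdot 2 a a\right) + 1 = \left(a^{2} + 8 a a\right) + 1 = \left(a^{2} + 8 a^{2}\right) + 1 = 9 a^{2} + 1 = 1 + 9 a^{2}$)
$\left(f{\left(J{\left(-5 \right)} \right)} + \left(61 - 28\right)\right) \left(-66\right) = \left(\left(1 + 9 \left(\left(-5\right)^{3}\right)^{2}\right) + \left(61 - 28\right)\right) \left(-66\right) = \left(\left(1 + 9 \left(-125\right)^{2}\right) + \left(61 - 28\right)\right) \left(-66\right) = \left(\left(1 + 9 \cdot 15625\right) + 33\right) \left(-66\right) = \left(\left(1 + 140625\right) + 33\right) \left(-66\right) = \left(140626 + 33\right) \left(-66\right) = 140659 \left(-66\right) = -9283494$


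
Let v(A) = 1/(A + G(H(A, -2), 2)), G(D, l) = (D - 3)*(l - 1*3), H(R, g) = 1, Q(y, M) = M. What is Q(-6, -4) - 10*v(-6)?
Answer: -3/2 ≈ -1.5000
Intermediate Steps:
G(D, l) = (-3 + D)*(-3 + l) (G(D, l) = (-3 + D)*(l - 3) = (-3 + D)*(-3 + l))
v(A) = 1/(2 + A) (v(A) = 1/(A + (9 - 3*1 - 3*2 + 1*2)) = 1/(A + (9 - 3 - 6 + 2)) = 1/(A + 2) = 1/(2 + A))
Q(-6, -4) - 10*v(-6) = -4 - 10/(2 - 6) = -4 - 10/(-4) = -4 - 10*(-1/4) = -4 + 5/2 = -3/2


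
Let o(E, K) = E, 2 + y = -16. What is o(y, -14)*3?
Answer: -54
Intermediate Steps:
y = -18 (y = -2 - 16 = -18)
o(y, -14)*3 = -18*3 = -54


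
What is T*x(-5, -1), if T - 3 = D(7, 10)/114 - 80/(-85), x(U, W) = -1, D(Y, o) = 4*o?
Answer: -4159/969 ≈ -4.2921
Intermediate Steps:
T = 4159/969 (T = 3 + ((4*10)/114 - 80/(-85)) = 3 + (40*(1/114) - 80*(-1/85)) = 3 + (20/57 + 16/17) = 3 + 1252/969 = 4159/969 ≈ 4.2921)
T*x(-5, -1) = (4159/969)*(-1) = -4159/969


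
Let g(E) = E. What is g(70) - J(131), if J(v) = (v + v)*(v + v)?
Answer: -68574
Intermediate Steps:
J(v) = 4*v² (J(v) = (2*v)*(2*v) = 4*v²)
g(70) - J(131) = 70 - 4*131² = 70 - 4*17161 = 70 - 1*68644 = 70 - 68644 = -68574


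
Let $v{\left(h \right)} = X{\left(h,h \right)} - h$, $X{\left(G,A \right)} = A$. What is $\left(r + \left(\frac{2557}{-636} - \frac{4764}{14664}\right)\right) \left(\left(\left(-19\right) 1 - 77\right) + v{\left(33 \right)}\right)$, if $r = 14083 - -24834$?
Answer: $- \frac{120970415672}{32383} \approx -3.7356 \cdot 10^{6}$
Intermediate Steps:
$r = 38917$ ($r = 14083 + 24834 = 38917$)
$v{\left(h \right)} = 0$ ($v{\left(h \right)} = h - h = 0$)
$\left(r + \left(\frac{2557}{-636} - \frac{4764}{14664}\right)\right) \left(\left(\left(-19\right) 1 - 77\right) + v{\left(33 \right)}\right) = \left(38917 + \left(\frac{2557}{-636} - \frac{4764}{14664}\right)\right) \left(\left(\left(-19\right) 1 - 77\right) + 0\right) = \left(38917 + \left(2557 \left(- \frac{1}{636}\right) - \frac{397}{1222}\right)\right) \left(\left(-19 - 77\right) + 0\right) = \left(38917 - \frac{1688573}{388596}\right) \left(-96 + 0\right) = \left(38917 - \frac{1688573}{388596}\right) \left(-96\right) = \frac{15121301959}{388596} \left(-96\right) = - \frac{120970415672}{32383}$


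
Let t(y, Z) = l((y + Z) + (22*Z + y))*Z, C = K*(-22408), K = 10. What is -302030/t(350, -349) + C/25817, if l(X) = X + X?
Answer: -576898876095/66017244491 ≈ -8.7386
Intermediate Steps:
l(X) = 2*X
C = -224080 (C = 10*(-22408) = -224080)
t(y, Z) = Z*(4*y + 46*Z) (t(y, Z) = (2*((y + Z) + (22*Z + y)))*Z = (2*((Z + y) + (y + 22*Z)))*Z = (2*(2*y + 23*Z))*Z = (4*y + 46*Z)*Z = Z*(4*y + 46*Z))
-302030/t(350, -349) + C/25817 = -302030*(-1/(698*(2*350 + 23*(-349)))) - 224080/25817 = -302030*(-1/(698*(700 - 8027))) - 224080*1/25817 = -302030/(2*(-349)*(-7327)) - 224080/25817 = -302030/5114246 - 224080/25817 = -302030*1/5114246 - 224080/25817 = -151015/2557123 - 224080/25817 = -576898876095/66017244491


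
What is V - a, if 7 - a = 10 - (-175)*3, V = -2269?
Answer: -1741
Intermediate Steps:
a = -528 (a = 7 - (10 - (-175)*3) = 7 - (10 - 35*(-15)) = 7 - (10 + 525) = 7 - 1*535 = 7 - 535 = -528)
V - a = -2269 - 1*(-528) = -2269 + 528 = -1741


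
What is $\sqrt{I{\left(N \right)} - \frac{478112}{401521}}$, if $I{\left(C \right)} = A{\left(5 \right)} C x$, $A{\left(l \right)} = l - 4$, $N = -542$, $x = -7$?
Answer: $\frac{\sqrt{611473344386802}}{401521} \approx 61.586$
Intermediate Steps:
$A{\left(l \right)} = -4 + l$
$I{\left(C \right)} = - 7 C$ ($I{\left(C \right)} = \left(-4 + 5\right) C \left(-7\right) = 1 C \left(-7\right) = C \left(-7\right) = - 7 C$)
$\sqrt{I{\left(N \right)} - \frac{478112}{401521}} = \sqrt{\left(-7\right) \left(-542\right) - \frac{478112}{401521}} = \sqrt{3794 - \frac{478112}{401521}} = \sqrt{\frac{1522892562}{401521}} = \frac{\sqrt{611473344386802}}{401521}$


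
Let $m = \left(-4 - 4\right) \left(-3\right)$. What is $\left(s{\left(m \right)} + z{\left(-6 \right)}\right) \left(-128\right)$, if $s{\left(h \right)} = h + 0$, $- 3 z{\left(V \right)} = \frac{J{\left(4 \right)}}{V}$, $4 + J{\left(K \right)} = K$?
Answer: $-3072$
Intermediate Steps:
$J{\left(K \right)} = -4 + K$
$m = 24$ ($m = \left(-8\right) \left(-3\right) = 24$)
$z{\left(V \right)} = 0$ ($z{\left(V \right)} = - \frac{\left(-4 + 4\right) \frac{1}{V}}{3} = - \frac{0 \frac{1}{V}}{3} = \left(- \frac{1}{3}\right) 0 = 0$)
$s{\left(h \right)} = h$
$\left(s{\left(m \right)} + z{\left(-6 \right)}\right) \left(-128\right) = \left(24 + 0\right) \left(-128\right) = 24 \left(-128\right) = -3072$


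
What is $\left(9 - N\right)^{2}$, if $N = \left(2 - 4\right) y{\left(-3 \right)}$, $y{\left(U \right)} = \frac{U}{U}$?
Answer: $121$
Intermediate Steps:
$y{\left(U \right)} = 1$
$N = -2$ ($N = \left(2 - 4\right) 1 = \left(-2\right) 1 = -2$)
$\left(9 - N\right)^{2} = \left(9 - -2\right)^{2} = \left(9 + 2\right)^{2} = 11^{2} = 121$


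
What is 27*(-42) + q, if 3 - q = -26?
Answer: -1105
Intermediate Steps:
q = 29 (q = 3 - 1*(-26) = 3 + 26 = 29)
27*(-42) + q = 27*(-42) + 29 = -1134 + 29 = -1105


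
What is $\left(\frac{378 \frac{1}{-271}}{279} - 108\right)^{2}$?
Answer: $\frac{823284022500}{70576801} \approx 11665.0$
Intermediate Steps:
$\left(\frac{378 \frac{1}{-271}}{279} - 108\right)^{2} = \left(378 \left(- \frac{1}{271}\right) \frac{1}{279} - 108\right)^{2} = \left(\left(- \frac{378}{271}\right) \frac{1}{279} - 108\right)^{2} = \left(- \frac{42}{8401} - 108\right)^{2} = \left(- \frac{907350}{8401}\right)^{2} = \frac{823284022500}{70576801}$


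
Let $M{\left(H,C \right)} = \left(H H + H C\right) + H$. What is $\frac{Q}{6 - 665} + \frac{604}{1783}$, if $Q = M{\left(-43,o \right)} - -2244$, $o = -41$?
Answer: $- \frac{9966543}{1174997} \approx -8.4822$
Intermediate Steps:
$M{\left(H,C \right)} = H + H^{2} + C H$ ($M{\left(H,C \right)} = \left(H^{2} + C H\right) + H = H + H^{2} + C H$)
$Q = 5813$ ($Q = - 43 \left(1 - 41 - 43\right) - -2244 = \left(-43\right) \left(-83\right) + 2244 = 3569 + 2244 = 5813$)
$\frac{Q}{6 - 665} + \frac{604}{1783} = \frac{5813}{6 - 665} + \frac{604}{1783} = \frac{5813}{6 - 665} + 604 \cdot \frac{1}{1783} = \frac{5813}{-659} + \frac{604}{1783} = 5813 \left(- \frac{1}{659}\right) + \frac{604}{1783} = - \frac{5813}{659} + \frac{604}{1783} = - \frac{9966543}{1174997}$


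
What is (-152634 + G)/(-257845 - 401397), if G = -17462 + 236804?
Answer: -33354/329621 ≈ -0.10119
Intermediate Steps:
G = 219342
(-152634 + G)/(-257845 - 401397) = (-152634 + 219342)/(-257845 - 401397) = 66708/(-659242) = 66708*(-1/659242) = -33354/329621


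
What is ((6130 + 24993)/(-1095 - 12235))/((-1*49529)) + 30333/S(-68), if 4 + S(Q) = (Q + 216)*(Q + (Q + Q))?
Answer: -10012780546351/9968025263860 ≈ -1.0045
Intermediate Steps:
S(Q) = -4 + 3*Q*(216 + Q) (S(Q) = -4 + (Q + 216)*(Q + (Q + Q)) = -4 + (216 + Q)*(Q + 2*Q) = -4 + (216 + Q)*(3*Q) = -4 + 3*Q*(216 + Q))
((6130 + 24993)/(-1095 - 12235))/((-1*49529)) + 30333/S(-68) = ((6130 + 24993)/(-1095 - 12235))/((-1*49529)) + 30333/(-4 + 3*(-68)² + 648*(-68)) = (31123/(-13330))/(-49529) + 30333/(-4 + 3*4624 - 44064) = (31123*(-1/13330))*(-1/49529) + 30333/(-4 + 13872 - 44064) = -31123/13330*(-1/49529) + 30333/(-30196) = 31123/660221570 + 30333*(-1/30196) = 31123/660221570 - 30333/30196 = -10012780546351/9968025263860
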